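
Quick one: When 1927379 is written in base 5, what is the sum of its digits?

1927379 in base 5 is 443134004.
Digit sum: 4+4+3+1+3+4+0+0+4 = 23.

23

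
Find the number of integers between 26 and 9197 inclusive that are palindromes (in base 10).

The integers in [26, 9197] that are palindromes (in base 10): 33, 44, 55, 66, 77, 88, …, 9009, 9119.
179 qualify.

179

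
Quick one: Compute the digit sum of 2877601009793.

2+8+7+7+6+0+1+0+0+9+7+9+3 = 59

59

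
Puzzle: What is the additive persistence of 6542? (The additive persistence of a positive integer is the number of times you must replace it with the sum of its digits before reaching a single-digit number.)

6542 → 17 → 8 (2 steps)

2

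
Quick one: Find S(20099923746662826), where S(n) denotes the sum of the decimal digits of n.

81

2+0+0+9+9+9+2+3+7+4+6+6+6+2+8+2+6 = 81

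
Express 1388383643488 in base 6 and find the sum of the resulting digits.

48

1388383643488 in base 6 is 2541451543513104.
Digit sum: 2+5+4+1+4+5+1+5+4+3+5+1+3+1+0+4 = 48.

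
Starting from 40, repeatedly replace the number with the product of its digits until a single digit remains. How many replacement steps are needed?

1

40 → 0 (1 step)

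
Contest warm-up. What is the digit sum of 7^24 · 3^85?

270

7^24 · 3^85 = 6881127604193275978008103488133132652889067901107899261936243
Sum of its 61 digits: 270.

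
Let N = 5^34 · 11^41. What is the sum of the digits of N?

299

5^34 · 11^41 = 2897878941439182205735606353170390503505716915242373943328857421875
Sum of its 67 digits: 299.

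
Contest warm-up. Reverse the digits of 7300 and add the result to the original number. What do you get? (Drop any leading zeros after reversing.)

7337

Reverse of 7300 is 37.
7300 + 37 = 7337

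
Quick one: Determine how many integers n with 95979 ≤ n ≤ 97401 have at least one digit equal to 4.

The integers in [95979, 97401] that have at least one digit equal to 4: 95984, 95994, 96004, 96014, 96024, 96034, …, 97400, 97401.
351 qualify.

351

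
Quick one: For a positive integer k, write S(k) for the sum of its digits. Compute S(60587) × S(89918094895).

1820

S(60587) = 6+0+5+8+7 = 26.
S(89918094895) = 8+9+9+1+8+0+9+4+8+9+5 = 70.
26 · 70 = 1820.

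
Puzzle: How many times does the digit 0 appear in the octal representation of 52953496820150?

1

52953496820150 in base 8 is 1402446227414666.
The digit 0 appears 1 time.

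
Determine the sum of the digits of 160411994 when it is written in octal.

29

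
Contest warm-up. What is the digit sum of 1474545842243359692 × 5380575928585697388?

189

1474545842243359692 × 5380575928585697388 = 7933905864370744324908890007948884496
Sum of its 37 digits: 189.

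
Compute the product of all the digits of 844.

8×4×4 = 128

128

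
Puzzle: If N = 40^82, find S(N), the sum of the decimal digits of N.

40^82 = 233840261972944466912589573234605283144949206876160000000000000000000000000000000000000000000000000000000000000000000000000000000000
Sum of its 132 digits: 229.

229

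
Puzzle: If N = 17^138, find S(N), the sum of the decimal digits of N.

17^138 = 63379841708354184291649315241514160895761784827476047842480706135032921282001556595949971339930092933032593004211965934504387273772851503652146965372526151434059073877409
Sum of its 170 digits: 739.

739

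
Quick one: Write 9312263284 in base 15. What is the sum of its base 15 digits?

58

9312263284 in base 15 is 39780E1C4.
Digit sum: 3+9+7+8+0+14+1+12+4 = 58.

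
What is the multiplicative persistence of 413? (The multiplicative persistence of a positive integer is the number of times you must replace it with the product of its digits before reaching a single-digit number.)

2

413 → 12 → 2 (2 steps)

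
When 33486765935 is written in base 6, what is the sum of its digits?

45

33486765935 in base 6 is 23214505335435.
Digit sum: 2+3+2+1+4+5+0+5+3+3+5+4+3+5 = 45.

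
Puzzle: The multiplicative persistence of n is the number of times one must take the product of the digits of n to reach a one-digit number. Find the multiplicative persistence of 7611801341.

1

7611801341 → 0 (1 step)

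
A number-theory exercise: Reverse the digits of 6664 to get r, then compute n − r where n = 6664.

1998

Reverse of 6664 is 4666.
6664 − 4666 = 1998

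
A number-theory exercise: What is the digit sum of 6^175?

6^175 = 15013046064207700440850486470079202884937002535472284172296769084212558761610464838598137095374018566479537904887349601354843846529253376
Sum of its 137 digits: 603.

603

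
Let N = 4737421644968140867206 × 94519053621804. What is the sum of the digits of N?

4737421644968140867206 × 94519053621804 = 447776610489838618466679739710159624
Sum of its 36 digits: 189.

189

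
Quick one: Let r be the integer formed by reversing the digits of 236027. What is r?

Reversing 236027 gives 720632.

720632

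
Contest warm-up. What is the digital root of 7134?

7+1+3+4 = 15
1+5 = 6
(Equivalently, 7134 mod 9 = 6.)

6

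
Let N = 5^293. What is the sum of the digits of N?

5^293 = 6283639635581089987962588102382432823008275855999295443342782869999494726043796296268925291567784898914794971603368804496854935821343640195593618974859473218883974994508623268529845518060028553009033203125
Sum of its 205 digits: 1028.

1028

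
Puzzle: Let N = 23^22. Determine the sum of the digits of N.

148

23^22 = 907846434775996175406740561329
Sum of its 30 digits: 148.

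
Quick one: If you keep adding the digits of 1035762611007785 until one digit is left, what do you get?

1+0+3+5+7+6+2+6+1+1+0+0+7+7+8+5 = 59
5+9 = 14
1+4 = 5

5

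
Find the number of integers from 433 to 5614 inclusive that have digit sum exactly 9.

The integers in [433, 5614] that have digit sum exactly 9: 441, 450, 504, 513, 522, 531, …, 5310, 5400.
162 qualify.

162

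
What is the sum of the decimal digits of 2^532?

781

2^532 = 14059105607947488696282932836518693308967803494693489478439861164411992439598399594747002144074658928593502845729752797260025831423419686528151609940203637047296
Sum of its 161 digits: 781.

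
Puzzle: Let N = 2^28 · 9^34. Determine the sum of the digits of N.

2^28 · 9^34 = 74659521046863454018590640665086725718016
Sum of its 41 digits: 180.

180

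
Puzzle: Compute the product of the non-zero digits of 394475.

15120

3×9×4×4×7×5 = 15120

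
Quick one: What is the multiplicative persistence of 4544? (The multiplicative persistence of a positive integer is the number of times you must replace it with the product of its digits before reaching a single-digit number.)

2

4544 → 320 → 0 (2 steps)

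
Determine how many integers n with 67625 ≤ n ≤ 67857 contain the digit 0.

41

The integers in [67625, 67857] that contain the digit 0: 67630, 67640, 67650, 67660, 67670, 67680, …, 67840, 67850.
41 qualify.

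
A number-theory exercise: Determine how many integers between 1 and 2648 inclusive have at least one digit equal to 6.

The integers in [1, 2648] that have at least one digit equal to 6: 6, 16, 26, 36, 46, 56, …, 2647, 2648.
705 qualify.

705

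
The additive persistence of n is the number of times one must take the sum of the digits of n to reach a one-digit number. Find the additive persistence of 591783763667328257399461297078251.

591783763667328257399461297078251 → 168 → 15 → 6 (3 steps)

3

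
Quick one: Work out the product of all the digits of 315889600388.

0

3×1×5×8×8×9×6×0×0×3×8×8 = 0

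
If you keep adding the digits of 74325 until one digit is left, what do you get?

3

7+4+3+2+5 = 21
2+1 = 3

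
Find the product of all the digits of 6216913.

1944

6×2×1×6×9×1×3 = 1944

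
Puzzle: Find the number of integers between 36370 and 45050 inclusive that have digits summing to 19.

533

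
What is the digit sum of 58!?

58! = 2350561331282878571829474910515074683828862318181142924420699914240000000000000
Sum of its 79 digits: 288.

288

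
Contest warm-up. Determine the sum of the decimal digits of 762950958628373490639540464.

7+6+2+9+5+0+9+5+8+6+2+8+3+7+3+4+9+0+6+3+9+5+4+0+4+6+4 = 134

134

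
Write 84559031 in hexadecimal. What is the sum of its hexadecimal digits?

84559031 in base 16 is 50A44B7.
Digit sum: 5+0+10+4+4+11+7 = 41.

41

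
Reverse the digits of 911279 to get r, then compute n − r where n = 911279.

-60840

Reverse of 911279 is 972119.
911279 − 972119 = -60840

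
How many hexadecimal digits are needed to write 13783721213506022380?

16

13783721213506022380 in base 16 is BF499D6A160AEBEC, which has 16 digits.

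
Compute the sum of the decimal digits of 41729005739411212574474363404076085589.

4+1+7+2+9+0+0+5+7+3+9+4+1+1+2+1+2+5+7+4+4+7+4+3+6+3+4+0+4+0+7+6+0+8+5+5+8+9 = 157

157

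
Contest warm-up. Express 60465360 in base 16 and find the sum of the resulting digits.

60465360 in base 16 is 39AA0D0.
Digit sum: 3+9+10+10+0+13+0 = 45.

45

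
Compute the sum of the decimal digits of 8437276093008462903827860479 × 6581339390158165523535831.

243

8437276093008462903827860479 × 6581339390158165523535831 = 55528577496556386702783114214669817750853051825323049
Sum of its 53 digits: 243.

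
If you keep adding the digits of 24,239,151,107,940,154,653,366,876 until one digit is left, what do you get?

9

2+4+2+3+9+1+5+1+1+0+7+9+4+0+1+5+4+6+5+3+3+6+6+8+7+6 = 108
1+0+8 = 9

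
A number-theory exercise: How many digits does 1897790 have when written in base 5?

1897790 in base 5 is 441212130, which has 9 digits.

9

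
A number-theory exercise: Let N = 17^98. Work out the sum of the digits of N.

577

17^98 = 3837022051144580073723569951124896077633277396712385897587438897158780555368050857136417627183408628336499832190548088609
Sum of its 121 digits: 577.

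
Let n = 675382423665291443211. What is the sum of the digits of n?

6+7+5+3+8+2+4+2+3+6+6+5+2+9+1+4+4+3+2+1+1 = 84

84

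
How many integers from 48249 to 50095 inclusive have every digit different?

570

The integers in [48249, 50095] that have every digit different: 48250, 48251, 48253, 48256, 48257, 48259, …, 49875, 49876.
570 qualify.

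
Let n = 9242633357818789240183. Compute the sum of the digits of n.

9+2+4+2+6+3+3+3+5+7+8+1+8+7+8+9+2+4+0+1+8+3 = 103

103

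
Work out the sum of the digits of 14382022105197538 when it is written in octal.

14382022105197538 in base 8 is 630605756656665742.
Digit sum: 6+3+0+6+0+5+7+5+6+6+5+6+6+6+5+7+4+2 = 85.

85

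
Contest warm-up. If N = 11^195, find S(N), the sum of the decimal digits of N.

11^195 = 117916235515744592838406496324401359854073072505596230270364757505620123201221298889833783496738825329466329331940820267799863821819832928823825443135032147501272118494542578663539435257317024698240358451
Sum of its 204 digits: 890.

890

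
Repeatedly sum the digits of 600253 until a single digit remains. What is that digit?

6+0+0+2+5+3 = 16
1+6 = 7

7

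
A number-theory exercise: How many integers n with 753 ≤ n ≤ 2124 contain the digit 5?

341

The integers in [753, 2124] that contain the digit 5: 753, 754, 755, 756, 757, 758, …, 2105, 2115.
341 qualify.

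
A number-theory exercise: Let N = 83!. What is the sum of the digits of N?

83! = 39455239697206586511897471180120610571436503407643446275224357528369751562996629334879591940103770870906880000000000000000000
Sum of its 125 digits: 486.

486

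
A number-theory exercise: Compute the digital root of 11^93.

8

The digital root of n equals n mod 9 (or 9 when 9 | n), so we need 11^93 mod 9.
11^93 ≡ 8 (mod 9), so the digital root is 8.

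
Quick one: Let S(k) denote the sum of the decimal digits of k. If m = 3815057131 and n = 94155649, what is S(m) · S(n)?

S(3815057131) = 3+8+1+5+0+5+7+1+3+1 = 34.
S(94155649) = 9+4+1+5+5+6+4+9 = 43.
34 · 43 = 1462.

1462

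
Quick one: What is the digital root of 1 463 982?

1+4+6+3+9+8+2 = 33
3+3 = 6

6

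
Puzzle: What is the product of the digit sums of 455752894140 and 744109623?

S(455752894140) = 4+5+5+7+5+2+8+9+4+1+4+0 = 54.
S(744109623) = 7+4+4+1+0+9+6+2+3 = 36.
54 · 36 = 1944.

1944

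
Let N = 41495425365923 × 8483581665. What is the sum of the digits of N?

41495425365923 × 8483581665 = 352029829815720278601795
Sum of its 24 digits: 108.

108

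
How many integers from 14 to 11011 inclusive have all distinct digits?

5598

The integers in [14, 11011] that have all distinct digits: 14, 15, 16, 17, 18, 19, …, 10986, 10987.
5598 qualify.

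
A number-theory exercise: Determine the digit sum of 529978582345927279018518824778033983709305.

5+2+9+9+7+8+5+8+2+3+4+5+9+2+7+2+7+9+0+1+8+5+1+8+8+2+4+7+7+8+0+3+3+9+8+3+7+0+9+3+0+5 = 212

212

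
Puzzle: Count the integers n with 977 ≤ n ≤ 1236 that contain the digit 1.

The integers in [977, 1236] that contain the digit 1: 981, 991, 1000, 1001, 1002, 1003, …, 1235, 1236.
239 qualify.

239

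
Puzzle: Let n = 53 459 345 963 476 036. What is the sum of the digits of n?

82

5+3+4+5+9+3+4+5+9+6+3+4+7+6+0+3+6 = 82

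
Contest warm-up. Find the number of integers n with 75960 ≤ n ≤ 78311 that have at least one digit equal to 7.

The integers in [75960, 78311] that have at least one digit equal to 7: 75960, 75961, 75962, 75963, 75964, 75965, …, 78310, 78311.
2352 qualify.

2352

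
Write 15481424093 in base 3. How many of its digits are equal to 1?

11

15481424093 in base 3 is 1110221221000211101112.
The digit 1 appears 11 times.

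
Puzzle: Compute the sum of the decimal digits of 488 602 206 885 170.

4+8+8+6+0+2+2+0+6+8+8+5+1+7+0 = 65

65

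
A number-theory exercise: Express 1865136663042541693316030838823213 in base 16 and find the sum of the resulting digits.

238

1865136663042541693316030838823213 in base 16 is 5BF555976E3E65C9DEB472CF592D.
Digit sum: 5+11+15+5+5+5+9+7+6+14+3+14+6+5+12+9+13+14+11+4+7+2+12+15+5+9+2+13 = 238.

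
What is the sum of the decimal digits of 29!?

29! = 8841761993739701954543616000000
Sum of its 31 digits: 126.

126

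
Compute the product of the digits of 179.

63

1×7×9 = 63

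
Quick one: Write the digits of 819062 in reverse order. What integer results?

Reversing 819062 gives 260918.

260918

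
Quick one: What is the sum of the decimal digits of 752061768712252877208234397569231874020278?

7+5+2+0+6+1+7+6+8+7+1+2+2+5+2+8+7+7+2+0+8+2+3+4+3+9+7+5+6+9+2+3+1+8+7+4+0+2+0+2+7+8 = 185

185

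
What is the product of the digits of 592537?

9450

5×9×2×5×3×7 = 9450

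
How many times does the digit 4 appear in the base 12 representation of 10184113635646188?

1

10184113635646188 in base 12 is 7B227154AA3BA10.
The digit 4 appears 1 time.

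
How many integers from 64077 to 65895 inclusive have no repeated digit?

601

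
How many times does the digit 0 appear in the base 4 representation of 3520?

3520 in base 4 is 313000.
The digit 0 appears 3 times.

3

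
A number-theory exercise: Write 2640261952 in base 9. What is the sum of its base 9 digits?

2640261952 in base 9 is 6730105451.
Digit sum: 6+7+3+0+1+0+5+4+5+1 = 32.

32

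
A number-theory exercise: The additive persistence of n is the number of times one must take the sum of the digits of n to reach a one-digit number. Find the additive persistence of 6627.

2

6627 → 21 → 3 (2 steps)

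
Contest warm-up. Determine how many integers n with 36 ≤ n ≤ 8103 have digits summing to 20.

498

The integers in [36, 8103] that have digits summing to 20: 299, 389, 398, 479, 488, 497, …, 8084, 8093.
498 qualify.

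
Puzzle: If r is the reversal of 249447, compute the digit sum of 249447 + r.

Reversal of 249447 is 744942; 249447 + 744942 = 994389.
Digit sum of 994389: 9+9+4+3+8+9 = 42.

42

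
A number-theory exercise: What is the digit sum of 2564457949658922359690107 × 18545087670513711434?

215

2564457949658922359690107 × 18545087670513711434 = 47558097503770553128928293162971758662583438
Sum of its 44 digits: 215.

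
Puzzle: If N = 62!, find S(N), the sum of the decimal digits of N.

306

62! = 31469973260387937525653122354950764088012280797258232192163168247821107200000000000000
Sum of its 86 digits: 306.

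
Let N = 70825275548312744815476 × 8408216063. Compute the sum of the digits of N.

70825275548312744815476 × 8408216063 = 595514219531724353505105274190988
Sum of its 33 digits: 138.

138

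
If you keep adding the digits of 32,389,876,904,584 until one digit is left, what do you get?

4

3+2+3+8+9+8+7+6+9+0+4+5+8+4 = 76
7+6 = 13
1+3 = 4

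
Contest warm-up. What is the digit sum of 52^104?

805

52^104 = 29130486520243894529623053895593834890786414833841548364617732063716754081481379078028552440792926355704746836652054508584597185528433952366101529418011123632967861702261909487616
Sum of its 179 digits: 805.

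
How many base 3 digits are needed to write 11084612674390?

11084612674390 in base 3 is 1110020200022201022220000121, which has 28 digits.

28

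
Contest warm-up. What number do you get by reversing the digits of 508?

Reversing 508 gives 805.

805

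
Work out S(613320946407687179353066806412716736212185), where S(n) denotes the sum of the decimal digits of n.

176

6+1+3+3+2+0+9+4+6+4+0+7+6+8+7+1+7+9+3+5+3+0+6+6+8+0+6+4+1+2+7+1+6+7+3+6+2+1+2+1+8+5 = 176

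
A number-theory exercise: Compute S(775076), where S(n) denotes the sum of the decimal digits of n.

7+7+5+0+7+6 = 32

32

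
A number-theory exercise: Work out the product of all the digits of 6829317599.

6×8×2×9×3×1×7×5×9×9 = 7348320

7348320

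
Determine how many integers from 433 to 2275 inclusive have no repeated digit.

1021

The integers in [433, 2275] that have no repeated digit: 435, 436, 437, 438, 439, 450, …, 2197, 2198.
1021 qualify.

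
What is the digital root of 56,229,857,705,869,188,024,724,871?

5

5+6+2+2+9+8+5+7+7+0+5+8+6+9+1+8+8+0+2+4+7+2+4+8+7+1 = 131
1+3+1 = 5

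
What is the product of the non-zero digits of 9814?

9×8×1×4 = 288

288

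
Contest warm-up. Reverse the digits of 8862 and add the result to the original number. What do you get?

Reverse of 8862 is 2688.
8862 + 2688 = 11550

11550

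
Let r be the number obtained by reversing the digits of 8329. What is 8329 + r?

Reverse of 8329 is 9238.
8329 + 9238 = 17567

17567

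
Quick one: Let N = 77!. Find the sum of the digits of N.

432

77! = 145183092028285869634070784086308284983740379224208358846781574688061991349156420080065207861248000000000000000000
Sum of its 114 digits: 432.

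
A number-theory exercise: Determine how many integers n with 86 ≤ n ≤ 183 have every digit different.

The integers in [86, 183] that have every digit different: 86, 87, 89, 90, 91, 92, …, 182, 183.
71 qualify.

71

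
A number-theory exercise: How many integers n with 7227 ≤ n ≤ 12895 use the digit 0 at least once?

2205

The integers in [7227, 12895] that use the digit 0 at least once: 7230, 7240, 7250, 7260, 7270, 7280, …, 12880, 12890.
2205 qualify.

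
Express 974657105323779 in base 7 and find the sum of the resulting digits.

974657105323779 in base 7 is 412203436444564023.
Digit sum: 4+1+2+2+0+3+4+3+6+4+4+4+5+6+4+0+2+3 = 57.

57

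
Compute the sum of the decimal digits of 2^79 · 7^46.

275

2^79 · 7^46 = 452771933721528892645513753353629942422088420008324945896538112
Sum of its 63 digits: 275.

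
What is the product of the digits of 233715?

2×3×3×7×1×5 = 630

630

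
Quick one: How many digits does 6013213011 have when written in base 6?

13

6013213011 in base 6 is 2432404005043, which has 13 digits.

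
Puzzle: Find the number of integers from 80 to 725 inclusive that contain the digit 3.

The integers in [80, 725] that contain the digit 3: 83, 93, 103, 113, 123, 130, …, 713, 723.
200 qualify.

200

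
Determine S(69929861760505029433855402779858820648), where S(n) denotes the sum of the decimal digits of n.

190

6+9+9+2+9+8+6+1+7+6+0+5+0+5+0+2+9+4+3+3+8+5+5+4+0+2+7+7+9+8+5+8+8+2+0+6+4+8 = 190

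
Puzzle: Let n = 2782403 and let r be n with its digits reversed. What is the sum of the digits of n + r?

Reversal of 2782403 is 3042872; 2782403 + 3042872 = 5825275.
Digit sum of 5825275: 5+8+2+5+2+7+5 = 34.

34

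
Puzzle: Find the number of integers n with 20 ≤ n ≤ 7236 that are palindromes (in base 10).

The integers in [20, 7236] that are palindromes (in base 10): 22, 33, 44, 55, 66, 77, …, 7117, 7227.
161 qualify.

161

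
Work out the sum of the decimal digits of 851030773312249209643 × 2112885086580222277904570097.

851030773312249209643 × 2112885086580222277904570097 = 1798130229152285190028103141873558095965941845371
Sum of its 49 digits: 207.

207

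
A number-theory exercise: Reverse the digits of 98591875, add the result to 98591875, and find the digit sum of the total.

Reversal of 98591875 is 57819589; 98591875 + 57819589 = 156411464.
Digit sum of 156411464: 1+5+6+4+1+1+4+6+4 = 32.

32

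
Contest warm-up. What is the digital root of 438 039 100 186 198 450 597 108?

4+3+8+0+3+9+1+0+0+1+8+6+1+9+8+4+5+0+5+9+7+1+0+8 = 100
1+0+0 = 1

1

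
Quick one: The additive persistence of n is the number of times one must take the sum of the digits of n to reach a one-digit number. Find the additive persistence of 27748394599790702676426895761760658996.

27748394599790702676426895761760658996 → 215 → 8 (2 steps)

2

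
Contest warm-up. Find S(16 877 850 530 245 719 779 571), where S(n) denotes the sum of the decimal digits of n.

1+6+8+7+7+8+5+0+5+3+0+2+4+5+7+1+9+7+7+9+5+7+1 = 114

114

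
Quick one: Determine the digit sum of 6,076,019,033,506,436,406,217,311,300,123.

93

6+0+7+6+0+1+9+0+3+3+5+0+6+4+3+6+4+0+6+2+1+7+3+1+1+3+0+0+1+2+3 = 93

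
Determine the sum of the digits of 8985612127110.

8+9+8+5+6+1+2+1+2+7+1+1+0 = 51

51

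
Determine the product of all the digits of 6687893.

6×6×8×7×8×9×3 = 435456

435456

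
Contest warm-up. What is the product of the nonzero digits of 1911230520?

1×9×1×1×2×3×5×2 = 540

540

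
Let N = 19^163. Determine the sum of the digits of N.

19^163 = 27342420327764901178697283841488763188171168109621119985720672627868199006014599796641812950085375371303158884802264154863116023188051629976933563343937231309697902449333221133342085821197793178959793663210059
Sum of its 209 digits: 937.

937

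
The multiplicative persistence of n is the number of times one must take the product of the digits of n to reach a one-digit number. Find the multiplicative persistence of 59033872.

59033872 → 0 (1 step)

1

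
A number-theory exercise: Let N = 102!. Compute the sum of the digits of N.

630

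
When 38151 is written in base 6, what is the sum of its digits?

21

38151 in base 6 is 452343.
Digit sum: 4+5+2+3+4+3 = 21.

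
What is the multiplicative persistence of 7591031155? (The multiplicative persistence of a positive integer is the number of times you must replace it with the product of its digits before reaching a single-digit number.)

1

7591031155 → 0 (1 step)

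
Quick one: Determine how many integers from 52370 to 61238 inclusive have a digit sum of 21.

552

The integers in [52370, 61238] that have a digit sum of 21: 52374, 52383, 52392, 52419, 52428, 52437, …, 61185, 61194.
552 qualify.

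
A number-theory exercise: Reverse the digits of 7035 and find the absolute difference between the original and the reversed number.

Reverse of 7035 is 5307.
|7035 − 5307| = 1728

1728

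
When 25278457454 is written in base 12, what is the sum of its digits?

63

25278457454 in base 12 is 4A95854B52.
Digit sum: 4+10+9+5+8+5+4+11+5+2 = 63.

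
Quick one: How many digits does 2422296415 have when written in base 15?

8

2422296415 in base 15 is E29CC6CA, which has 8 digits.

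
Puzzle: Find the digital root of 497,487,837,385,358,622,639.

9

4+9+7+4+8+7+8+3+7+3+8+5+3+5+8+6+2+2+6+3+9 = 117
1+1+7 = 9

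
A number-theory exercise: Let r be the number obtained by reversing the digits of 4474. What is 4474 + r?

9218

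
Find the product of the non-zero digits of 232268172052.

2×3×2×2×6×8×1×7×2×5×2 = 161280

161280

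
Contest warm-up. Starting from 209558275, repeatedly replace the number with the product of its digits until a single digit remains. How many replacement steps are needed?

209558275 → 0 (1 step)

1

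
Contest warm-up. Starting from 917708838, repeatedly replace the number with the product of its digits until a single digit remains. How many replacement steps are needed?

1

917708838 → 0 (1 step)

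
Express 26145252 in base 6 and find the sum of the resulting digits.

26145252 in base 6 is 2332214500.
Digit sum: 2+3+3+2+2+1+4+5+0+0 = 22.

22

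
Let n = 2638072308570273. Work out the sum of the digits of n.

63

2+6+3+8+0+7+2+3+0+8+5+7+0+2+7+3 = 63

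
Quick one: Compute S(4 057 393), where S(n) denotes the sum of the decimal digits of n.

31

4+0+5+7+3+9+3 = 31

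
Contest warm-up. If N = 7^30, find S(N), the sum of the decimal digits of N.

118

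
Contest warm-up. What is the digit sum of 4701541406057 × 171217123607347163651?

142

4701541406057 × 171217123607347163651 = 804984396065922151767453421634107
Sum of its 33 digits: 142.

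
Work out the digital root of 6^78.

The digital root of n equals n mod 9 (or 9 when 9 | n), so we need 6^78 mod 9.
6^78 ≡ 0 (mod 9), so the digital root is 9.

9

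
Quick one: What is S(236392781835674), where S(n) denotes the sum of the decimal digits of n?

2+3+6+3+9+2+7+8+1+8+3+5+6+7+4 = 74

74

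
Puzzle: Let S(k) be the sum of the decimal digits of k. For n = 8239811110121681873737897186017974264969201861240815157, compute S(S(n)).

8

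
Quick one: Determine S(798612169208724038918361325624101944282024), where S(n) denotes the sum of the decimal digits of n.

7+9+8+6+1+2+1+6+9+2+0+8+7+2+4+0+3+8+9+1+8+3+6+1+3+2+5+6+2+4+1+0+1+9+4+4+2+8+2+0+2+4 = 170

170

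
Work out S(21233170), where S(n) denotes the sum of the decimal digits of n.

19

2+1+2+3+3+1+7+0 = 19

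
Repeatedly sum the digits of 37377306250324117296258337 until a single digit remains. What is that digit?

7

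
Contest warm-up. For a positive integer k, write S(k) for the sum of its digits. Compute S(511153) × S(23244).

240

S(511153) = 5+1+1+1+5+3 = 16.
S(23244) = 2+3+2+4+4 = 15.
16 · 15 = 240.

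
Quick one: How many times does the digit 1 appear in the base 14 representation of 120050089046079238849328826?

120050089046079238849328826 in base 14 is 746B97754709A8B940A5146.
The digit 1 appears 1 time.

1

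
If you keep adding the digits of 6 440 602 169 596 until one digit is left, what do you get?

4

6+4+4+0+6+0+2+1+6+9+5+9+6 = 58
5+8 = 13
1+3 = 4
(Equivalently, 6 440 602 169 596 mod 9 = 4.)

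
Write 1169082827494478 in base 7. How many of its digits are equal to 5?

3

1169082827494478 in base 7 is 501151306211353601.
The digit 5 appears 3 times.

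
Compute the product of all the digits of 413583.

4×1×3×5×8×3 = 1440

1440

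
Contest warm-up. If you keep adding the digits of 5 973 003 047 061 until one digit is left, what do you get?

5+9+7+3+0+0+3+0+4+7+0+6+1 = 45
4+5 = 9

9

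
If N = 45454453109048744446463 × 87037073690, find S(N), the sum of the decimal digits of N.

175

45454453109048744446463 × 87037073690 = 3956222584790925176188778390858470
Sum of its 34 digits: 175.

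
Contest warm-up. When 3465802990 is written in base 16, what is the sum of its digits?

85

3465802990 in base 16 is CE93F4EE.
Digit sum: 12+14+9+3+15+4+14+14 = 85.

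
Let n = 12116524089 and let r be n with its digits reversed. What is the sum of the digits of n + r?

33

Reversal of 12116524089 is 98042561121; 12116524089 + 98042561121 = 110159085210.
Digit sum of 110159085210: 1+1+0+1+5+9+0+8+5+2+1+0 = 33.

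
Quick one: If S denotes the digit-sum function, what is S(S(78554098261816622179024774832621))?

First digit sum: 143.
1+4+3 = 8.

8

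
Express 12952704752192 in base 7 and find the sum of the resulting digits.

12952704752192 in base 7 is 2504542045543502.
Digit sum: 2+5+0+4+5+4+2+0+4+5+5+4+3+5+0+2 = 50.

50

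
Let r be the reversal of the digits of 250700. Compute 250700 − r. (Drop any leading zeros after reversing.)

243648

Reverse of 250700 is 7052.
250700 − 7052 = 243648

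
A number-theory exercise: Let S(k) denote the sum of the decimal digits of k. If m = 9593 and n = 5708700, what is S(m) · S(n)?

S(9593) = 9+5+9+3 = 26.
S(5708700) = 5+7+0+8+7+0+0 = 27.
26 · 27 = 702.

702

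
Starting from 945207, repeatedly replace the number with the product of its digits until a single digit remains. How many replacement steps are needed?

1

945207 → 0 (1 step)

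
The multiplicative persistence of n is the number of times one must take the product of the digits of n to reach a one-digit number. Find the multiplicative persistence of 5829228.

5829228 → 23040 → 0 (2 steps)

2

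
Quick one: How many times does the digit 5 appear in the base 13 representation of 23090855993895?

23090855993895 in base 13 is CB65C6092471.
The digit 5 appears 1 time.

1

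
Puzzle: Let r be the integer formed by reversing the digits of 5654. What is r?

4565

Reversing 5654 gives 4565.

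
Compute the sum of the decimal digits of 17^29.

17^29 = 481968572106750915091411825223071697
Sum of its 36 digits: 152.

152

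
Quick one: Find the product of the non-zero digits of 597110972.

39690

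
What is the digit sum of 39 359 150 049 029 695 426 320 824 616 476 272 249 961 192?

194

3+9+3+5+9+1+5+0+0+4+9+0+2+9+6+9+5+4+2+6+3+2+0+8+2+4+6+1+6+4+7+6+2+7+2+2+4+9+9+6+1+1+9+2 = 194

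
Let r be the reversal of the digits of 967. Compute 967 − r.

198

Reverse of 967 is 769.
967 − 769 = 198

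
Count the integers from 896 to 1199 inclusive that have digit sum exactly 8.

15

The integers in [896, 1199] that have digit sum exactly 8: 1007, 1016, 1025, 1034, 1043, 1052, …, 1151, 1160.
15 qualify.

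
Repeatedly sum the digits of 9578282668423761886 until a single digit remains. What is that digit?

7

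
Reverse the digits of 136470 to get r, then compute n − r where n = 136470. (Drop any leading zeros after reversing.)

61839

Reverse of 136470 is 74631.
136470 − 74631 = 61839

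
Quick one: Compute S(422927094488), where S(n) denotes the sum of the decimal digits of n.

4+2+2+9+2+7+0+9+4+4+8+8 = 59

59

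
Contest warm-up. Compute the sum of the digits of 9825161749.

52

9+8+2+5+1+6+1+7+4+9 = 52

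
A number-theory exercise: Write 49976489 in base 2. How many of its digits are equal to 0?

12

49976489 in base 2 is 10111110101001010010101001.
The digit 0 appears 12 times.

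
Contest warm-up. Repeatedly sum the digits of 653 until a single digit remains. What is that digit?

6+5+3 = 14
1+4 = 5

5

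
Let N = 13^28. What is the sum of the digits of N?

13^28 = 15502932802662396215269535105521
Sum of its 32 digits: 121.

121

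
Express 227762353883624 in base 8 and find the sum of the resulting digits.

56

227762353883624 in base 8 is 6362301614444750.
Digit sum: 6+3+6+2+3+0+1+6+1+4+4+4+4+7+5+0 = 56.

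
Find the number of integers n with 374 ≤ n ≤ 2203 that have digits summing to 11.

116

The integers in [374, 2203] that have digits summing to 11: 380, 407, 416, 425, 434, 443, …, 2171, 2180.
116 qualify.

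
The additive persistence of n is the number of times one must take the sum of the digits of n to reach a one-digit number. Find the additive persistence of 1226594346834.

1226594346834 → 57 → 12 → 3 (3 steps)

3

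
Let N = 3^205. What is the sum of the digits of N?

3^205 = 64544199296837568949323861254694449319503728994774862521821715702599475289016430467635481867692243
Sum of its 98 digits: 486.

486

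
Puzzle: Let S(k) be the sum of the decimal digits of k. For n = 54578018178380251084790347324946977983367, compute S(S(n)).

4

First digit sum: 202.
2+0+2 = 4.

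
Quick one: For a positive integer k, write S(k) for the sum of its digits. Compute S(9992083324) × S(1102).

196

S(9992083324) = 9+9+9+2+0+8+3+3+2+4 = 49.
S(1102) = 1+1+0+2 = 4.
49 · 4 = 196.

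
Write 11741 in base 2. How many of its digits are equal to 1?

10

11741 in base 2 is 10110111011101.
The digit 1 appears 10 times.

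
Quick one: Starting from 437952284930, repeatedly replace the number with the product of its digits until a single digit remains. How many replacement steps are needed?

1

437952284930 → 0 (1 step)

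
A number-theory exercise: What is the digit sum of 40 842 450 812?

4+0+8+4+2+4+5+0+8+1+2 = 38

38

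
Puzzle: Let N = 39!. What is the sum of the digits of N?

39! = 20397882081197443358640281739902897356800000000
Sum of its 47 digits: 189.

189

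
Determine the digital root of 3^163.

The digital root of n equals n mod 9 (or 9 when 9 | n), so we need 3^163 mod 9.
3^163 ≡ 0 (mod 9), so the digital root is 9.

9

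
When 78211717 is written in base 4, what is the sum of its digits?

19

78211717 in base 4 is 10222112222011.
Digit sum: 1+0+2+2+2+1+1+2+2+2+2+0+1+1 = 19.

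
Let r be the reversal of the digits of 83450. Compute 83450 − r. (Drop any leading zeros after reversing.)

Reverse of 83450 is 5438.
83450 − 5438 = 78012

78012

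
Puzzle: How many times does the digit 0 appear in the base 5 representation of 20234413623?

3

20234413623 in base 5 is 312420002213443.
The digit 0 appears 3 times.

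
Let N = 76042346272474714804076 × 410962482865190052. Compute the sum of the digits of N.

162

76042346272474714804076 × 410962482865190052 = 31250551427030738603809621346655684251952
Sum of its 41 digits: 162.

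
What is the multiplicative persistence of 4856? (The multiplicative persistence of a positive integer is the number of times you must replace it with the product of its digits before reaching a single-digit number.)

4856 → 960 → 0 (2 steps)

2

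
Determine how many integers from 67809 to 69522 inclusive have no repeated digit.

The integers in [67809, 69522] that have no repeated digit: 67809, 67810, 67812, 67813, 67814, 67815, …, 69520, 69521.
639 qualify.

639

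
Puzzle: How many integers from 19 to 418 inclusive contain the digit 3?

The integers in [19, 418] that contain the digit 3: 23, 30, 31, 32, 33, 34, …, 403, 413.
157 qualify.

157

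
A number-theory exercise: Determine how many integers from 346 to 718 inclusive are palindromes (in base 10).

37

The integers in [346, 718] that are palindromes (in base 10): 353, 363, 373, 383, 393, 404, …, 707, 717.
37 qualify.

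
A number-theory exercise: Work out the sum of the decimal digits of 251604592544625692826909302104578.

141

2+5+1+6+0+4+5+9+2+5+4+4+6+2+5+6+9+2+8+2+6+9+0+9+3+0+2+1+0+4+5+7+8 = 141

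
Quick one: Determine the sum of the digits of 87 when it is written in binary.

5

87 in base 2 is 1010111.
Digit sum: 1+0+1+0+1+1+1 = 5.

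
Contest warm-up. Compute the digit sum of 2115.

2+1+1+5 = 9

9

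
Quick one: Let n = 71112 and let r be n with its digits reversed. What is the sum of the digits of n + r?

Reversal of 71112 is 21117; 71112 + 21117 = 92229.
Digit sum of 92229: 9+2+2+2+9 = 24.

24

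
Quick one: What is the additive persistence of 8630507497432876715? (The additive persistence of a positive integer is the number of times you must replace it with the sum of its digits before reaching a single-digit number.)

8630507497432876715 → 92 → 11 → 2 (3 steps)

3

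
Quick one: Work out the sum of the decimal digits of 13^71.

331

13^71 = 12302064898724710532827150598154059319480431430194019567533837617701744247540837
Sum of its 80 digits: 331.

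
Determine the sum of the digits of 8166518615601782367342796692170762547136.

184

8+1+6+6+5+1+8+6+1+5+6+0+1+7+8+2+3+6+7+3+4+2+7+9+6+6+9+2+1+7+0+7+6+2+5+4+7+1+3+6 = 184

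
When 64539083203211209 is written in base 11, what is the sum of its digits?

64539083203211209 in base 11 is 144A5160529869A9A.
Digit sum: 1+4+4+10+5+1+6+0+5+2+9+8+6+9+10+9+10 = 99.

99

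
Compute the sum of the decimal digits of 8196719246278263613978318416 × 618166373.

8196719246278263613978318416 × 618166373 = 5066936206971127966990849195857825168
Sum of its 37 digits: 195.

195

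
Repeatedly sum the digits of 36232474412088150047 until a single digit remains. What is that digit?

8

3+6+2+3+2+4+7+4+4+1+2+0+8+8+1+5+0+0+4+7 = 71
7+1 = 8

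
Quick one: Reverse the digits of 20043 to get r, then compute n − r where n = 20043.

Reverse of 20043 is 34002.
20043 − 34002 = -13959

-13959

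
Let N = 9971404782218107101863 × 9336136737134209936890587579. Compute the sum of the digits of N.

262

9971404782218107101863 × 9336136737134209936890587579 = 93094398508102215666835750777437824964578875559677
Sum of its 50 digits: 262.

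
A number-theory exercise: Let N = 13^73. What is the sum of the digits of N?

382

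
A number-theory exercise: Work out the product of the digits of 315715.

525

3×1×5×7×1×5 = 525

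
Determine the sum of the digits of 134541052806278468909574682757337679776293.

212

1+3+4+5+4+1+0+5+2+8+0+6+2+7+8+4+6+8+9+0+9+5+7+4+6+8+2+7+5+7+3+3+7+6+7+9+7+7+6+2+9+3 = 212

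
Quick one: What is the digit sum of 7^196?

745

7^196 = 4357283753150502780099500046570934468895955247884312228217467756782642968523224594658218498504524802287823926802393300364041307931563344934673367041790844037749877601
Sum of its 166 digits: 745.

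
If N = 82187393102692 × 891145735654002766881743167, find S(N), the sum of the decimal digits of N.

175

82187393102692 × 891145735654002766881743167 = 73240944887983175310578062327913600305564
Sum of its 41 digits: 175.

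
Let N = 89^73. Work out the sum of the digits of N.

89^73 = 20205541092201563687728544312332195678225043122160683229371817657975923746525712330681646479001988515389802263331860809560283437278744711903769
Sum of its 143 digits: 611.

611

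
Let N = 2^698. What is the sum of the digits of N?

940

2^698 = 1315033975387093376810247470720032166387584950705793464874570225767183038574270205528416634069397112806745742214044554428254858062545950965781953692662970212488805917782111149547915939471080679317823312933945344
Sum of its 211 digits: 940.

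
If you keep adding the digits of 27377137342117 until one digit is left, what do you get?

1

2+7+3+7+7+1+3+7+3+4+2+1+1+7 = 55
5+5 = 10
1+0 = 1
(Equivalently, 27377137342117 mod 9 = 1.)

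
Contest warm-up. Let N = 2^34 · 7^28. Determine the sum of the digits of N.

2^34 · 7^28 = 7902508524239867892878706038800384
Sum of its 34 digits: 166.

166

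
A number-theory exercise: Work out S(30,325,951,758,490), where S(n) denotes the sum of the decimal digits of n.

3+0+3+2+5+9+5+1+7+5+8+4+9+0 = 61

61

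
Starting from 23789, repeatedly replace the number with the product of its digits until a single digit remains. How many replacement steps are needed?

23789 → 3024 → 0 (2 steps)

2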